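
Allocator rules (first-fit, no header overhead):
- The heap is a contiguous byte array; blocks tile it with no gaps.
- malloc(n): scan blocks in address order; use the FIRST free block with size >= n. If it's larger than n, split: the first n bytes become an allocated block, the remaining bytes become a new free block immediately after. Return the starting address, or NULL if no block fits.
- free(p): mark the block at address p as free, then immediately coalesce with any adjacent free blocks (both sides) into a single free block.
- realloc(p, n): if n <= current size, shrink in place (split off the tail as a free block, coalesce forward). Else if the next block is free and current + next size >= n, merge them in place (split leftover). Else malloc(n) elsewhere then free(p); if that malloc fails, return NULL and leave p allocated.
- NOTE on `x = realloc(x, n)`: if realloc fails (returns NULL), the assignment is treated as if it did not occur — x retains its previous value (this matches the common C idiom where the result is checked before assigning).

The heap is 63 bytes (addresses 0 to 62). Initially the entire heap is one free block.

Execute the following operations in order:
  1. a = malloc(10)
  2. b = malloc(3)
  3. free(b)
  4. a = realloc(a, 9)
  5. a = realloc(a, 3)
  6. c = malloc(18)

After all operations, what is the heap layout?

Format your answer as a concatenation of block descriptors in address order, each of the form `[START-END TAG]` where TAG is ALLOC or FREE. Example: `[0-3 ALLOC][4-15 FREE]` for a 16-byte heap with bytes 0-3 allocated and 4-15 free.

Op 1: a = malloc(10) -> a = 0; heap: [0-9 ALLOC][10-62 FREE]
Op 2: b = malloc(3) -> b = 10; heap: [0-9 ALLOC][10-12 ALLOC][13-62 FREE]
Op 3: free(b) -> (freed b); heap: [0-9 ALLOC][10-62 FREE]
Op 4: a = realloc(a, 9) -> a = 0; heap: [0-8 ALLOC][9-62 FREE]
Op 5: a = realloc(a, 3) -> a = 0; heap: [0-2 ALLOC][3-62 FREE]
Op 6: c = malloc(18) -> c = 3; heap: [0-2 ALLOC][3-20 ALLOC][21-62 FREE]

Answer: [0-2 ALLOC][3-20 ALLOC][21-62 FREE]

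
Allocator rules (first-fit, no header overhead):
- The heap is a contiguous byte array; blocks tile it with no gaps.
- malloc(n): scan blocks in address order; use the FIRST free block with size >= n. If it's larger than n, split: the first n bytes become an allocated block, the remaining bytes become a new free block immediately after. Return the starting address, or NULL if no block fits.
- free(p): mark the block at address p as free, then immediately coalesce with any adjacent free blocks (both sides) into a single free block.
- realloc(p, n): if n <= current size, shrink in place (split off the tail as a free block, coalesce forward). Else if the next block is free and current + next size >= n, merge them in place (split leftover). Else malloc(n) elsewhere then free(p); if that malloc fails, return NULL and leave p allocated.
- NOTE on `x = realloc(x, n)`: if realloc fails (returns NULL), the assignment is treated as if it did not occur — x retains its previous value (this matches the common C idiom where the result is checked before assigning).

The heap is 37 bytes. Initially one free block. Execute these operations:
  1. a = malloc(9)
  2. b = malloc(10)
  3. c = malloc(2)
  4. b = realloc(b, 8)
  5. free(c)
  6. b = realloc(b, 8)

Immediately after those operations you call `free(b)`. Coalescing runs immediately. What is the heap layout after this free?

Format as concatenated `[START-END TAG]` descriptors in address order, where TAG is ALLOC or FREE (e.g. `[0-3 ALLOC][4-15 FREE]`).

Answer: [0-8 ALLOC][9-36 FREE]

Derivation:
Op 1: a = malloc(9) -> a = 0; heap: [0-8 ALLOC][9-36 FREE]
Op 2: b = malloc(10) -> b = 9; heap: [0-8 ALLOC][9-18 ALLOC][19-36 FREE]
Op 3: c = malloc(2) -> c = 19; heap: [0-8 ALLOC][9-18 ALLOC][19-20 ALLOC][21-36 FREE]
Op 4: b = realloc(b, 8) -> b = 9; heap: [0-8 ALLOC][9-16 ALLOC][17-18 FREE][19-20 ALLOC][21-36 FREE]
Op 5: free(c) -> (freed c); heap: [0-8 ALLOC][9-16 ALLOC][17-36 FREE]
Op 6: b = realloc(b, 8) -> b = 9; heap: [0-8 ALLOC][9-16 ALLOC][17-36 FREE]
free(b): b = 9 -> block [9-16 ALLOC]; mark free, coalesce with adjacent free neighbors -> [0-8 ALLOC][9-36 FREE]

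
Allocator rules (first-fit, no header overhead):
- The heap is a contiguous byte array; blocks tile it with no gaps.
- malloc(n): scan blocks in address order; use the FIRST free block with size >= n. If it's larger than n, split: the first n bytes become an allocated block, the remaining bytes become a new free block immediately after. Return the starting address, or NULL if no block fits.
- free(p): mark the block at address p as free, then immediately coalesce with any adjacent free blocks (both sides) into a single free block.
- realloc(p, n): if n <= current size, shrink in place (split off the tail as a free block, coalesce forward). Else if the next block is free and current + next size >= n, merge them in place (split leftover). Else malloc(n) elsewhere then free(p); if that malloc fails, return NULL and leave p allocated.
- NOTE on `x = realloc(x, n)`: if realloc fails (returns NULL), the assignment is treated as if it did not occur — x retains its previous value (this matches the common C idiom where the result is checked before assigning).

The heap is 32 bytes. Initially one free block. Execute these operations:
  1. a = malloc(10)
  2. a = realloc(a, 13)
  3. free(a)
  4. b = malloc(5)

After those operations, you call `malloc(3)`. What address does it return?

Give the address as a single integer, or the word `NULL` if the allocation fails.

Answer: 5

Derivation:
Op 1: a = malloc(10) -> a = 0; heap: [0-9 ALLOC][10-31 FREE]
Op 2: a = realloc(a, 13) -> a = 0; heap: [0-12 ALLOC][13-31 FREE]
Op 3: free(a) -> (freed a); heap: [0-31 FREE]
Op 4: b = malloc(5) -> b = 0; heap: [0-4 ALLOC][5-31 FREE]
malloc(3): first-fit scan over [0-4 ALLOC][5-31 FREE] -> 5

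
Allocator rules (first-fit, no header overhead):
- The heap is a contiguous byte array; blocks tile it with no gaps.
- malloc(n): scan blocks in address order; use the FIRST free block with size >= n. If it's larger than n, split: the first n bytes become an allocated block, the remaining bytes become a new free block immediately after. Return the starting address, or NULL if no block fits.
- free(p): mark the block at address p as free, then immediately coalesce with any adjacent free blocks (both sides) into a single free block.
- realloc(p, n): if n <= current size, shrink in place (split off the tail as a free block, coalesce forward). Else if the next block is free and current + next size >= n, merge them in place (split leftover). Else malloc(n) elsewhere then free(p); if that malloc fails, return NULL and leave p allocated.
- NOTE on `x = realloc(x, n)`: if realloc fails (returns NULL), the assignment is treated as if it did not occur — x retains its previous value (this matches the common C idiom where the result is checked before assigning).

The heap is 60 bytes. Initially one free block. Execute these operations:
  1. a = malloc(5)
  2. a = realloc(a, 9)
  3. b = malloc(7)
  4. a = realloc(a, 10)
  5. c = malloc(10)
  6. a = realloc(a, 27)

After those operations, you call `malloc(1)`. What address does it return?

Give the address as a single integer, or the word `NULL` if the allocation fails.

Op 1: a = malloc(5) -> a = 0; heap: [0-4 ALLOC][5-59 FREE]
Op 2: a = realloc(a, 9) -> a = 0; heap: [0-8 ALLOC][9-59 FREE]
Op 3: b = malloc(7) -> b = 9; heap: [0-8 ALLOC][9-15 ALLOC][16-59 FREE]
Op 4: a = realloc(a, 10) -> a = 16; heap: [0-8 FREE][9-15 ALLOC][16-25 ALLOC][26-59 FREE]
Op 5: c = malloc(10) -> c = 26; heap: [0-8 FREE][9-15 ALLOC][16-25 ALLOC][26-35 ALLOC][36-59 FREE]
Op 6: a = realloc(a, 27) -> NULL (a unchanged); heap: [0-8 FREE][9-15 ALLOC][16-25 ALLOC][26-35 ALLOC][36-59 FREE]
malloc(1): first-fit scan over [0-8 FREE][9-15 ALLOC][16-25 ALLOC][26-35 ALLOC][36-59 FREE] -> 0

Answer: 0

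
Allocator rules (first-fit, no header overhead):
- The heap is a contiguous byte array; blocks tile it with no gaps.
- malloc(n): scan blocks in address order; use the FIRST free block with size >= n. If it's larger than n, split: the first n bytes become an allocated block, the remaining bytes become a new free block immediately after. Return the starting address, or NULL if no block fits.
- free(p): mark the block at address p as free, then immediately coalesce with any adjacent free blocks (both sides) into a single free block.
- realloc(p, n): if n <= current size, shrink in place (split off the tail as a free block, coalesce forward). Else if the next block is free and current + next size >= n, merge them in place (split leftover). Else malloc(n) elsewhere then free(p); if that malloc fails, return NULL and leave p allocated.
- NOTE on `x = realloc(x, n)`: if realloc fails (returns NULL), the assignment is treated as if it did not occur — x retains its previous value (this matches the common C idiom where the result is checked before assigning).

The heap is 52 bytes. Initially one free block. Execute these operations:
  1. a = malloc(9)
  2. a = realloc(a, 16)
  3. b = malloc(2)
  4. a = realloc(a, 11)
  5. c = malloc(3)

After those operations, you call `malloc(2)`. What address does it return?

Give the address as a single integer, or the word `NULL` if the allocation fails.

Answer: 14

Derivation:
Op 1: a = malloc(9) -> a = 0; heap: [0-8 ALLOC][9-51 FREE]
Op 2: a = realloc(a, 16) -> a = 0; heap: [0-15 ALLOC][16-51 FREE]
Op 3: b = malloc(2) -> b = 16; heap: [0-15 ALLOC][16-17 ALLOC][18-51 FREE]
Op 4: a = realloc(a, 11) -> a = 0; heap: [0-10 ALLOC][11-15 FREE][16-17 ALLOC][18-51 FREE]
Op 5: c = malloc(3) -> c = 11; heap: [0-10 ALLOC][11-13 ALLOC][14-15 FREE][16-17 ALLOC][18-51 FREE]
malloc(2): first-fit scan over [0-10 ALLOC][11-13 ALLOC][14-15 FREE][16-17 ALLOC][18-51 FREE] -> 14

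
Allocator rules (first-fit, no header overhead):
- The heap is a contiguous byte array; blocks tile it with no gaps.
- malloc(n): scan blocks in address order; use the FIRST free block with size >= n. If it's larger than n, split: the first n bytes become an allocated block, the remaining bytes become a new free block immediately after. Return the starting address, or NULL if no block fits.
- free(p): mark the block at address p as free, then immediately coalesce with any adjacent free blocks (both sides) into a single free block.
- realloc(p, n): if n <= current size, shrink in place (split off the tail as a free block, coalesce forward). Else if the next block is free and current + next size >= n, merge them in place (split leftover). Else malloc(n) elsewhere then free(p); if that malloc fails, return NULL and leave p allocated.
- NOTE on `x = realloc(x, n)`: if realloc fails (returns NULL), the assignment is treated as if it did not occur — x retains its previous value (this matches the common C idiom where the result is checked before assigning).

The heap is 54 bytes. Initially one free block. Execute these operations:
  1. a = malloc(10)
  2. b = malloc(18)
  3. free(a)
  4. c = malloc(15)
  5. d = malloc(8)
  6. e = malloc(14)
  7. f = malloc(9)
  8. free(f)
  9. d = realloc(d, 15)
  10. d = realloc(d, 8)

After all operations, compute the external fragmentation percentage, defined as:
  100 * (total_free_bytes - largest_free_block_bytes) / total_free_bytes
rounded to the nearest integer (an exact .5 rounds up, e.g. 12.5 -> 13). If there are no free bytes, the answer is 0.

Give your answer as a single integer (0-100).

Op 1: a = malloc(10) -> a = 0; heap: [0-9 ALLOC][10-53 FREE]
Op 2: b = malloc(18) -> b = 10; heap: [0-9 ALLOC][10-27 ALLOC][28-53 FREE]
Op 3: free(a) -> (freed a); heap: [0-9 FREE][10-27 ALLOC][28-53 FREE]
Op 4: c = malloc(15) -> c = 28; heap: [0-9 FREE][10-27 ALLOC][28-42 ALLOC][43-53 FREE]
Op 5: d = malloc(8) -> d = 0; heap: [0-7 ALLOC][8-9 FREE][10-27 ALLOC][28-42 ALLOC][43-53 FREE]
Op 6: e = malloc(14) -> e = NULL; heap: [0-7 ALLOC][8-9 FREE][10-27 ALLOC][28-42 ALLOC][43-53 FREE]
Op 7: f = malloc(9) -> f = 43; heap: [0-7 ALLOC][8-9 FREE][10-27 ALLOC][28-42 ALLOC][43-51 ALLOC][52-53 FREE]
Op 8: free(f) -> (freed f); heap: [0-7 ALLOC][8-9 FREE][10-27 ALLOC][28-42 ALLOC][43-53 FREE]
Op 9: d = realloc(d, 15) -> NULL (d unchanged); heap: [0-7 ALLOC][8-9 FREE][10-27 ALLOC][28-42 ALLOC][43-53 FREE]
Op 10: d = realloc(d, 8) -> d = 0; heap: [0-7 ALLOC][8-9 FREE][10-27 ALLOC][28-42 ALLOC][43-53 FREE]
Free blocks: [2 11] total_free=13 largest=11 -> 100*(13-11)/13 = 200/13 ≈ 15.385 -> rounds to 15

Answer: 15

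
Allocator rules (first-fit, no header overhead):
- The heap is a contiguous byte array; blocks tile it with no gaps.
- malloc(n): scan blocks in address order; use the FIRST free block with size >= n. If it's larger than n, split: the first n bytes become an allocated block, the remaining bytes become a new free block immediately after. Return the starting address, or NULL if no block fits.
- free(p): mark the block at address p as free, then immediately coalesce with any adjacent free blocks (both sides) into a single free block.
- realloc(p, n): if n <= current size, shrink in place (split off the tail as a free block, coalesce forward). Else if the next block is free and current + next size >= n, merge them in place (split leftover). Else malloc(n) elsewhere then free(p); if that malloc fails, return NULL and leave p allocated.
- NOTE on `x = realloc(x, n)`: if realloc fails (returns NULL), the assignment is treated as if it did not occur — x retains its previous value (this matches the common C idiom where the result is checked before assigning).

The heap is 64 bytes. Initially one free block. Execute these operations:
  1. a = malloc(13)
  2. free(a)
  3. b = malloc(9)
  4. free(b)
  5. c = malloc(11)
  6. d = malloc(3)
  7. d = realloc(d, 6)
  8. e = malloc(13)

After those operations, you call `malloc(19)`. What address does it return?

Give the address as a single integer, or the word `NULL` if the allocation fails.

Op 1: a = malloc(13) -> a = 0; heap: [0-12 ALLOC][13-63 FREE]
Op 2: free(a) -> (freed a); heap: [0-63 FREE]
Op 3: b = malloc(9) -> b = 0; heap: [0-8 ALLOC][9-63 FREE]
Op 4: free(b) -> (freed b); heap: [0-63 FREE]
Op 5: c = malloc(11) -> c = 0; heap: [0-10 ALLOC][11-63 FREE]
Op 6: d = malloc(3) -> d = 11; heap: [0-10 ALLOC][11-13 ALLOC][14-63 FREE]
Op 7: d = realloc(d, 6) -> d = 11; heap: [0-10 ALLOC][11-16 ALLOC][17-63 FREE]
Op 8: e = malloc(13) -> e = 17; heap: [0-10 ALLOC][11-16 ALLOC][17-29 ALLOC][30-63 FREE]
malloc(19): first-fit scan over [0-10 ALLOC][11-16 ALLOC][17-29 ALLOC][30-63 FREE] -> 30

Answer: 30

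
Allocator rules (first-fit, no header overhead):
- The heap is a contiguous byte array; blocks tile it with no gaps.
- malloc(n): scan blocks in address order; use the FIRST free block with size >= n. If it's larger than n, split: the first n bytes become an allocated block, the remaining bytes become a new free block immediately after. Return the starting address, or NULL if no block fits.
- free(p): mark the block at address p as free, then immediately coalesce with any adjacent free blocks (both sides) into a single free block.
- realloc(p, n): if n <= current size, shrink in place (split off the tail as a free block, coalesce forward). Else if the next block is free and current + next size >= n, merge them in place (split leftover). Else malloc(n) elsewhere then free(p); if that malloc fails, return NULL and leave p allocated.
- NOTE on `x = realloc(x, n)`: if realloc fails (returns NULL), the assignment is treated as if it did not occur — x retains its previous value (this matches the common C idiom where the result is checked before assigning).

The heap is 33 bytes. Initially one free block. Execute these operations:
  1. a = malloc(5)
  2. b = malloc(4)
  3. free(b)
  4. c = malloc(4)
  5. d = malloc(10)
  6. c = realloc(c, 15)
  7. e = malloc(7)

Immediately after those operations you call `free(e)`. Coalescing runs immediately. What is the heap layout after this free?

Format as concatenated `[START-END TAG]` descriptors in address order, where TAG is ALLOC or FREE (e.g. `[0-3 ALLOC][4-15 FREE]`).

Op 1: a = malloc(5) -> a = 0; heap: [0-4 ALLOC][5-32 FREE]
Op 2: b = malloc(4) -> b = 5; heap: [0-4 ALLOC][5-8 ALLOC][9-32 FREE]
Op 3: free(b) -> (freed b); heap: [0-4 ALLOC][5-32 FREE]
Op 4: c = malloc(4) -> c = 5; heap: [0-4 ALLOC][5-8 ALLOC][9-32 FREE]
Op 5: d = malloc(10) -> d = 9; heap: [0-4 ALLOC][5-8 ALLOC][9-18 ALLOC][19-32 FREE]
Op 6: c = realloc(c, 15) -> NULL (c unchanged); heap: [0-4 ALLOC][5-8 ALLOC][9-18 ALLOC][19-32 FREE]
Op 7: e = malloc(7) -> e = 19; heap: [0-4 ALLOC][5-8 ALLOC][9-18 ALLOC][19-25 ALLOC][26-32 FREE]
free(e): e = 19 -> block [19-25 ALLOC]; mark free, coalesce with adjacent free neighbors -> [0-4 ALLOC][5-8 ALLOC][9-18 ALLOC][19-32 FREE]

Answer: [0-4 ALLOC][5-8 ALLOC][9-18 ALLOC][19-32 FREE]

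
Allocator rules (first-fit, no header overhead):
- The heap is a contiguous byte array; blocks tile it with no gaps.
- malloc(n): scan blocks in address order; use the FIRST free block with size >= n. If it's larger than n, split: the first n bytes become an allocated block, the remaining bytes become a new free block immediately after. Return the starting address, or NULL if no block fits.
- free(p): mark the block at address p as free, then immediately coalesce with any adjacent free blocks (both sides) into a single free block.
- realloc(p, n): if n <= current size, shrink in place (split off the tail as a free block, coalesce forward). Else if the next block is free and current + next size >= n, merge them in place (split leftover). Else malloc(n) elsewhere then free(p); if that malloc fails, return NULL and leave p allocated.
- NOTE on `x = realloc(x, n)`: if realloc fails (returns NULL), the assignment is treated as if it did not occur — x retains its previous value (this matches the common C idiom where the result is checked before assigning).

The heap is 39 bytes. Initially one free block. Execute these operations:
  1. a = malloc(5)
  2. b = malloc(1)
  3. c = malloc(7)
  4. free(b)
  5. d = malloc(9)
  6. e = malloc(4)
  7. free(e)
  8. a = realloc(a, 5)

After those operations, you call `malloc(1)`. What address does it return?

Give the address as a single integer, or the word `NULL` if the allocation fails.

Answer: 5

Derivation:
Op 1: a = malloc(5) -> a = 0; heap: [0-4 ALLOC][5-38 FREE]
Op 2: b = malloc(1) -> b = 5; heap: [0-4 ALLOC][5-5 ALLOC][6-38 FREE]
Op 3: c = malloc(7) -> c = 6; heap: [0-4 ALLOC][5-5 ALLOC][6-12 ALLOC][13-38 FREE]
Op 4: free(b) -> (freed b); heap: [0-4 ALLOC][5-5 FREE][6-12 ALLOC][13-38 FREE]
Op 5: d = malloc(9) -> d = 13; heap: [0-4 ALLOC][5-5 FREE][6-12 ALLOC][13-21 ALLOC][22-38 FREE]
Op 6: e = malloc(4) -> e = 22; heap: [0-4 ALLOC][5-5 FREE][6-12 ALLOC][13-21 ALLOC][22-25 ALLOC][26-38 FREE]
Op 7: free(e) -> (freed e); heap: [0-4 ALLOC][5-5 FREE][6-12 ALLOC][13-21 ALLOC][22-38 FREE]
Op 8: a = realloc(a, 5) -> a = 0; heap: [0-4 ALLOC][5-5 FREE][6-12 ALLOC][13-21 ALLOC][22-38 FREE]
malloc(1): first-fit scan over [0-4 ALLOC][5-5 FREE][6-12 ALLOC][13-21 ALLOC][22-38 FREE] -> 5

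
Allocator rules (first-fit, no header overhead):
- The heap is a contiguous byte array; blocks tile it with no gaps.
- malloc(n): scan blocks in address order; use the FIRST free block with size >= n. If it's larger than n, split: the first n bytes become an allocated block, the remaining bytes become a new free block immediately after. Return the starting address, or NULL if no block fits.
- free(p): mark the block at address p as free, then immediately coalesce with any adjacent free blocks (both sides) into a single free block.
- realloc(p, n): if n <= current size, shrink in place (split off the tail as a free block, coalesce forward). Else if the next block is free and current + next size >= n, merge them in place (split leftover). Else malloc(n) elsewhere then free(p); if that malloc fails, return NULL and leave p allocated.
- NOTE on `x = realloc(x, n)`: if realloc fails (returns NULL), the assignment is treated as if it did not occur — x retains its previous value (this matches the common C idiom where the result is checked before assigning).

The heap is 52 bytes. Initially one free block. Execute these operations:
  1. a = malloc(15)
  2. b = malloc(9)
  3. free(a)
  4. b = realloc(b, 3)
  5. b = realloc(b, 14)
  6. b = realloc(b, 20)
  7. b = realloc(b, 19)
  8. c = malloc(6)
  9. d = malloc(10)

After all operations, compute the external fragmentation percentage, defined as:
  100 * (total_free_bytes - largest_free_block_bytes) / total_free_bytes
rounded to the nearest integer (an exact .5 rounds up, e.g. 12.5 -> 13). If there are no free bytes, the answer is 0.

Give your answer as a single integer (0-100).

Op 1: a = malloc(15) -> a = 0; heap: [0-14 ALLOC][15-51 FREE]
Op 2: b = malloc(9) -> b = 15; heap: [0-14 ALLOC][15-23 ALLOC][24-51 FREE]
Op 3: free(a) -> (freed a); heap: [0-14 FREE][15-23 ALLOC][24-51 FREE]
Op 4: b = realloc(b, 3) -> b = 15; heap: [0-14 FREE][15-17 ALLOC][18-51 FREE]
Op 5: b = realloc(b, 14) -> b = 15; heap: [0-14 FREE][15-28 ALLOC][29-51 FREE]
Op 6: b = realloc(b, 20) -> b = 15; heap: [0-14 FREE][15-34 ALLOC][35-51 FREE]
Op 7: b = realloc(b, 19) -> b = 15; heap: [0-14 FREE][15-33 ALLOC][34-51 FREE]
Op 8: c = malloc(6) -> c = 0; heap: [0-5 ALLOC][6-14 FREE][15-33 ALLOC][34-51 FREE]
Op 9: d = malloc(10) -> d = 34; heap: [0-5 ALLOC][6-14 FREE][15-33 ALLOC][34-43 ALLOC][44-51 FREE]
Free blocks: [9 8] total_free=17 largest=9 -> 100*(17-9)/17 = 800/17 ≈ 47.059 -> rounds to 47

Answer: 47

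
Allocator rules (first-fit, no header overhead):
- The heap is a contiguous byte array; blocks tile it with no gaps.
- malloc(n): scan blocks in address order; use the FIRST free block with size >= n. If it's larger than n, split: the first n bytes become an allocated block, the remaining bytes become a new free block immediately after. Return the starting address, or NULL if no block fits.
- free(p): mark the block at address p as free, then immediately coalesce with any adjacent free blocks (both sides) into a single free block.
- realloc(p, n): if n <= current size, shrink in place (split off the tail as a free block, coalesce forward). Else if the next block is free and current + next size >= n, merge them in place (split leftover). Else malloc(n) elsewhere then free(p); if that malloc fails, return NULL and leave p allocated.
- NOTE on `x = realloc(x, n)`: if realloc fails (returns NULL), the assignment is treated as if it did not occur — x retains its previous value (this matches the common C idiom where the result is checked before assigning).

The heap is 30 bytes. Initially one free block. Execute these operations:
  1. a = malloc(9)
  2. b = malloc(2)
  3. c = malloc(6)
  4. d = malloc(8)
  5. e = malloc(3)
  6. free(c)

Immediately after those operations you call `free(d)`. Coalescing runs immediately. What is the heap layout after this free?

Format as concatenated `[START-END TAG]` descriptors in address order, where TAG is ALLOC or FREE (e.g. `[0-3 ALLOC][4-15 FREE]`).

Answer: [0-8 ALLOC][9-10 ALLOC][11-24 FREE][25-27 ALLOC][28-29 FREE]

Derivation:
Op 1: a = malloc(9) -> a = 0; heap: [0-8 ALLOC][9-29 FREE]
Op 2: b = malloc(2) -> b = 9; heap: [0-8 ALLOC][9-10 ALLOC][11-29 FREE]
Op 3: c = malloc(6) -> c = 11; heap: [0-8 ALLOC][9-10 ALLOC][11-16 ALLOC][17-29 FREE]
Op 4: d = malloc(8) -> d = 17; heap: [0-8 ALLOC][9-10 ALLOC][11-16 ALLOC][17-24 ALLOC][25-29 FREE]
Op 5: e = malloc(3) -> e = 25; heap: [0-8 ALLOC][9-10 ALLOC][11-16 ALLOC][17-24 ALLOC][25-27 ALLOC][28-29 FREE]
Op 6: free(c) -> (freed c); heap: [0-8 ALLOC][9-10 ALLOC][11-16 FREE][17-24 ALLOC][25-27 ALLOC][28-29 FREE]
free(d): d = 17 -> block [17-24 ALLOC]; mark free, coalesce with adjacent free neighbors -> [0-8 ALLOC][9-10 ALLOC][11-24 FREE][25-27 ALLOC][28-29 FREE]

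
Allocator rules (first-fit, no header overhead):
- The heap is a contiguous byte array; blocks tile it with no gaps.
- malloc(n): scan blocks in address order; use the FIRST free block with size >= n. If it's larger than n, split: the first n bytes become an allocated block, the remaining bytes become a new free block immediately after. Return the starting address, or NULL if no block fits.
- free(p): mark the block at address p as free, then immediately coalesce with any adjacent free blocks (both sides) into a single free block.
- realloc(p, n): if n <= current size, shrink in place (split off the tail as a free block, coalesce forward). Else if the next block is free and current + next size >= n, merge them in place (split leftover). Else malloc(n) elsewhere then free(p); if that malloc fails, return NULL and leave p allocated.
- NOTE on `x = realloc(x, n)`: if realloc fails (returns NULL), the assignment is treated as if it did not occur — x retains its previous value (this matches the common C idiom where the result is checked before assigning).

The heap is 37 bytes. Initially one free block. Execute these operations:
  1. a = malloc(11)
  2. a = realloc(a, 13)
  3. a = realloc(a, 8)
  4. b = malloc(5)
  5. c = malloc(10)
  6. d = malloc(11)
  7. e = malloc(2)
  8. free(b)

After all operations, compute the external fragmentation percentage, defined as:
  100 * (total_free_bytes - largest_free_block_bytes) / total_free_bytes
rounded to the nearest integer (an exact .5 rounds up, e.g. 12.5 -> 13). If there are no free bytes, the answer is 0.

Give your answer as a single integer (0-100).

Answer: 17

Derivation:
Op 1: a = malloc(11) -> a = 0; heap: [0-10 ALLOC][11-36 FREE]
Op 2: a = realloc(a, 13) -> a = 0; heap: [0-12 ALLOC][13-36 FREE]
Op 3: a = realloc(a, 8) -> a = 0; heap: [0-7 ALLOC][8-36 FREE]
Op 4: b = malloc(5) -> b = 8; heap: [0-7 ALLOC][8-12 ALLOC][13-36 FREE]
Op 5: c = malloc(10) -> c = 13; heap: [0-7 ALLOC][8-12 ALLOC][13-22 ALLOC][23-36 FREE]
Op 6: d = malloc(11) -> d = 23; heap: [0-7 ALLOC][8-12 ALLOC][13-22 ALLOC][23-33 ALLOC][34-36 FREE]
Op 7: e = malloc(2) -> e = 34; heap: [0-7 ALLOC][8-12 ALLOC][13-22 ALLOC][23-33 ALLOC][34-35 ALLOC][36-36 FREE]
Op 8: free(b) -> (freed b); heap: [0-7 ALLOC][8-12 FREE][13-22 ALLOC][23-33 ALLOC][34-35 ALLOC][36-36 FREE]
Free blocks: [5 1] total_free=6 largest=5 -> 100*(6-5)/6 = 100/6 ≈ 16.667 -> rounds to 17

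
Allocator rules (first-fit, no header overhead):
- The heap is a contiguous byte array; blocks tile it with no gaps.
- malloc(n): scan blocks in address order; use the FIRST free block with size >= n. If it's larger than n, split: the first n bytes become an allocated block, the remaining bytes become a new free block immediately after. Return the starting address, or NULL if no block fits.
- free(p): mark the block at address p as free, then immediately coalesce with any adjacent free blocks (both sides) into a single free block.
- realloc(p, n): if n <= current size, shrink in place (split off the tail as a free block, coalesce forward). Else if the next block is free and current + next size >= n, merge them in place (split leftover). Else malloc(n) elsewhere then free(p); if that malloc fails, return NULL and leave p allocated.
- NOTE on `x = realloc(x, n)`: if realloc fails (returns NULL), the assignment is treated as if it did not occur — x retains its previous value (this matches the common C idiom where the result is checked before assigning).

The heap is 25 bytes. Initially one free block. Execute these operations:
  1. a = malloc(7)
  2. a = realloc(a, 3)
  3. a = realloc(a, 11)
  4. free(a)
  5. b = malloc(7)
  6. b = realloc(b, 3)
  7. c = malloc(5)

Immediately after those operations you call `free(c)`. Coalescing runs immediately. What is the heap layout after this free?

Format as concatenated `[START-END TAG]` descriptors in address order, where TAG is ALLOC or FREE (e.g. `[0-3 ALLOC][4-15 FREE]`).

Op 1: a = malloc(7) -> a = 0; heap: [0-6 ALLOC][7-24 FREE]
Op 2: a = realloc(a, 3) -> a = 0; heap: [0-2 ALLOC][3-24 FREE]
Op 3: a = realloc(a, 11) -> a = 0; heap: [0-10 ALLOC][11-24 FREE]
Op 4: free(a) -> (freed a); heap: [0-24 FREE]
Op 5: b = malloc(7) -> b = 0; heap: [0-6 ALLOC][7-24 FREE]
Op 6: b = realloc(b, 3) -> b = 0; heap: [0-2 ALLOC][3-24 FREE]
Op 7: c = malloc(5) -> c = 3; heap: [0-2 ALLOC][3-7 ALLOC][8-24 FREE]
free(c): c = 3 -> block [3-7 ALLOC]; mark free, coalesce with adjacent free neighbors -> [0-2 ALLOC][3-24 FREE]

Answer: [0-2 ALLOC][3-24 FREE]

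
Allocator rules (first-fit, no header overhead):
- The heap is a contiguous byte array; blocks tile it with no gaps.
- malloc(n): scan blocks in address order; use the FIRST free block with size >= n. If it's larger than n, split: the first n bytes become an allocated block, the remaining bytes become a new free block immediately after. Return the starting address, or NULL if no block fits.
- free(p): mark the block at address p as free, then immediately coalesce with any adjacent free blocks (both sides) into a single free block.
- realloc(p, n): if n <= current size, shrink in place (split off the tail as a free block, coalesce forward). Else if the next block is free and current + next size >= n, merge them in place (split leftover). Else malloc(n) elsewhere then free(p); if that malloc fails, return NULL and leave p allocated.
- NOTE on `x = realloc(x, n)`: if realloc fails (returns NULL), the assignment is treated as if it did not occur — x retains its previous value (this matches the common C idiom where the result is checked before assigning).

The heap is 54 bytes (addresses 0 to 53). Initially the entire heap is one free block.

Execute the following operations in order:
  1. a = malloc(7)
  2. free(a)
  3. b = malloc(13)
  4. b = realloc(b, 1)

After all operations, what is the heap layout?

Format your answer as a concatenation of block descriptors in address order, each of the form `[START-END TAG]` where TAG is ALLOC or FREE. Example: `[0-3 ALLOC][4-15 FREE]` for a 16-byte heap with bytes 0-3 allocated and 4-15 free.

Answer: [0-0 ALLOC][1-53 FREE]

Derivation:
Op 1: a = malloc(7) -> a = 0; heap: [0-6 ALLOC][7-53 FREE]
Op 2: free(a) -> (freed a); heap: [0-53 FREE]
Op 3: b = malloc(13) -> b = 0; heap: [0-12 ALLOC][13-53 FREE]
Op 4: b = realloc(b, 1) -> b = 0; heap: [0-0 ALLOC][1-53 FREE]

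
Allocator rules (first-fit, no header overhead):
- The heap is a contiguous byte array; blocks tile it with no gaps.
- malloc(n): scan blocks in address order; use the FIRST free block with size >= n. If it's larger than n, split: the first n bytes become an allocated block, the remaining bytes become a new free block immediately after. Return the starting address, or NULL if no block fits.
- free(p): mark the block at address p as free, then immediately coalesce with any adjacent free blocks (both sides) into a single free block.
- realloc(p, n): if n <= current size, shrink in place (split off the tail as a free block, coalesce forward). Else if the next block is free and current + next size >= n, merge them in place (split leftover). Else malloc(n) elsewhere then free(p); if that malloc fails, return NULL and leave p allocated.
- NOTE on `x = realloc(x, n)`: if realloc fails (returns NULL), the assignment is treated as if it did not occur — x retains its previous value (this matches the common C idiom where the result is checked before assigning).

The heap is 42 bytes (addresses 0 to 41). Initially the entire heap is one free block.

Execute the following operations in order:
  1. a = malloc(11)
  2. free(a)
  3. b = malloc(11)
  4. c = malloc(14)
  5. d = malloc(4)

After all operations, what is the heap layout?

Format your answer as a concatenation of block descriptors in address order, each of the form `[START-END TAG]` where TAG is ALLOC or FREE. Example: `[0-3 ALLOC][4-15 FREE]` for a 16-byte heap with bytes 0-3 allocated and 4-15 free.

Answer: [0-10 ALLOC][11-24 ALLOC][25-28 ALLOC][29-41 FREE]

Derivation:
Op 1: a = malloc(11) -> a = 0; heap: [0-10 ALLOC][11-41 FREE]
Op 2: free(a) -> (freed a); heap: [0-41 FREE]
Op 3: b = malloc(11) -> b = 0; heap: [0-10 ALLOC][11-41 FREE]
Op 4: c = malloc(14) -> c = 11; heap: [0-10 ALLOC][11-24 ALLOC][25-41 FREE]
Op 5: d = malloc(4) -> d = 25; heap: [0-10 ALLOC][11-24 ALLOC][25-28 ALLOC][29-41 FREE]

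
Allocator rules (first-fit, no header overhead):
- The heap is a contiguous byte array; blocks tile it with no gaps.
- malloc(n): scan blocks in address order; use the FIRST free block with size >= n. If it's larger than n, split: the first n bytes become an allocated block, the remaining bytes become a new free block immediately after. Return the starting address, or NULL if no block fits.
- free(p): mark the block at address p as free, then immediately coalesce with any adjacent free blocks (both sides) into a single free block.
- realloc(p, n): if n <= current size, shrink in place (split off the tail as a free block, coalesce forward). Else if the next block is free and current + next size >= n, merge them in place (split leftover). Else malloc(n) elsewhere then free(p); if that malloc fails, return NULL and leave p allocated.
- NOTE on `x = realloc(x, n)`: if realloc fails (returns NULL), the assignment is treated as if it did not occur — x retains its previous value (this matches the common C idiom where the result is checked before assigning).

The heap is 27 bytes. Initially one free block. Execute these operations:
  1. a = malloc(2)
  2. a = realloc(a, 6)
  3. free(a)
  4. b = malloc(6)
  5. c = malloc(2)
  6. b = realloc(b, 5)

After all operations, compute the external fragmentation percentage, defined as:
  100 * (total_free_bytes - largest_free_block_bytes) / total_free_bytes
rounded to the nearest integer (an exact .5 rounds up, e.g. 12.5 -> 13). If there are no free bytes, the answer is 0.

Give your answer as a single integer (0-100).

Op 1: a = malloc(2) -> a = 0; heap: [0-1 ALLOC][2-26 FREE]
Op 2: a = realloc(a, 6) -> a = 0; heap: [0-5 ALLOC][6-26 FREE]
Op 3: free(a) -> (freed a); heap: [0-26 FREE]
Op 4: b = malloc(6) -> b = 0; heap: [0-5 ALLOC][6-26 FREE]
Op 5: c = malloc(2) -> c = 6; heap: [0-5 ALLOC][6-7 ALLOC][8-26 FREE]
Op 6: b = realloc(b, 5) -> b = 0; heap: [0-4 ALLOC][5-5 FREE][6-7 ALLOC][8-26 FREE]
Free blocks: [1 19] total_free=20 largest=19 -> 100*(20-19)/20 = 100/20 = 5

Answer: 5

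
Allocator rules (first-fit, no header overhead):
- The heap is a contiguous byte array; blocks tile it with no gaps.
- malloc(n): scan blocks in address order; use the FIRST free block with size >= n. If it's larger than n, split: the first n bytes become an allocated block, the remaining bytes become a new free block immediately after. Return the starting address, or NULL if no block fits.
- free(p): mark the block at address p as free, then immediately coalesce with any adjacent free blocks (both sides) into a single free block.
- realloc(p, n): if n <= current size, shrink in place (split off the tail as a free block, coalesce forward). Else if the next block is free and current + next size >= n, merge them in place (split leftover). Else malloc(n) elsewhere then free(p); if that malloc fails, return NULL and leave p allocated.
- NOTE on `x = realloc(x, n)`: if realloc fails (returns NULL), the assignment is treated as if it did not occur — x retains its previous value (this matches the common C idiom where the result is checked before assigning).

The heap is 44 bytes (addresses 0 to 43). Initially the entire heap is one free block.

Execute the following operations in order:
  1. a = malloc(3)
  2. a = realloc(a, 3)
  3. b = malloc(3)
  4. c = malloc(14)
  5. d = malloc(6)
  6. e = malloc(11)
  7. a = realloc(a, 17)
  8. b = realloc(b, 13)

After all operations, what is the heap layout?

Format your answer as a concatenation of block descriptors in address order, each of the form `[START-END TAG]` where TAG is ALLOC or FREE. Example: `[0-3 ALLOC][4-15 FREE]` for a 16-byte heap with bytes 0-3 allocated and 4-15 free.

Op 1: a = malloc(3) -> a = 0; heap: [0-2 ALLOC][3-43 FREE]
Op 2: a = realloc(a, 3) -> a = 0; heap: [0-2 ALLOC][3-43 FREE]
Op 3: b = malloc(3) -> b = 3; heap: [0-2 ALLOC][3-5 ALLOC][6-43 FREE]
Op 4: c = malloc(14) -> c = 6; heap: [0-2 ALLOC][3-5 ALLOC][6-19 ALLOC][20-43 FREE]
Op 5: d = malloc(6) -> d = 20; heap: [0-2 ALLOC][3-5 ALLOC][6-19 ALLOC][20-25 ALLOC][26-43 FREE]
Op 6: e = malloc(11) -> e = 26; heap: [0-2 ALLOC][3-5 ALLOC][6-19 ALLOC][20-25 ALLOC][26-36 ALLOC][37-43 FREE]
Op 7: a = realloc(a, 17) -> NULL (a unchanged); heap: [0-2 ALLOC][3-5 ALLOC][6-19 ALLOC][20-25 ALLOC][26-36 ALLOC][37-43 FREE]
Op 8: b = realloc(b, 13) -> NULL (b unchanged); heap: [0-2 ALLOC][3-5 ALLOC][6-19 ALLOC][20-25 ALLOC][26-36 ALLOC][37-43 FREE]

Answer: [0-2 ALLOC][3-5 ALLOC][6-19 ALLOC][20-25 ALLOC][26-36 ALLOC][37-43 FREE]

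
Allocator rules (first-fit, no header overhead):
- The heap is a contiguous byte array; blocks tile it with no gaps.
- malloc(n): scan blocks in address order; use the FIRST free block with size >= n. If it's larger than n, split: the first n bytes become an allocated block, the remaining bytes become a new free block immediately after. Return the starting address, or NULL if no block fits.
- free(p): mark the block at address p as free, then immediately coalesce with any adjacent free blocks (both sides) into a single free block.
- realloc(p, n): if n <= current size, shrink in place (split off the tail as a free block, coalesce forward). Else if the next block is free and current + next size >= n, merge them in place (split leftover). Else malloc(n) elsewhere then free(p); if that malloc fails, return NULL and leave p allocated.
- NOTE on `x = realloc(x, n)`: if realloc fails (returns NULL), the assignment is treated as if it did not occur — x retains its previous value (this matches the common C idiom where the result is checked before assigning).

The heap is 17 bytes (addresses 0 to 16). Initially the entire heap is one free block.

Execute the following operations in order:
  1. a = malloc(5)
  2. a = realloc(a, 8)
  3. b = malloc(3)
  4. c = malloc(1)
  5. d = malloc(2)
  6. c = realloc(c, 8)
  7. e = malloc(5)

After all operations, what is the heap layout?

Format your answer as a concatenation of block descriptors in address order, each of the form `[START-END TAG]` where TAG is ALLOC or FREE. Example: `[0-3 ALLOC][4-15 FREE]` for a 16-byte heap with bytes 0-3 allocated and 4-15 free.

Op 1: a = malloc(5) -> a = 0; heap: [0-4 ALLOC][5-16 FREE]
Op 2: a = realloc(a, 8) -> a = 0; heap: [0-7 ALLOC][8-16 FREE]
Op 3: b = malloc(3) -> b = 8; heap: [0-7 ALLOC][8-10 ALLOC][11-16 FREE]
Op 4: c = malloc(1) -> c = 11; heap: [0-7 ALLOC][8-10 ALLOC][11-11 ALLOC][12-16 FREE]
Op 5: d = malloc(2) -> d = 12; heap: [0-7 ALLOC][8-10 ALLOC][11-11 ALLOC][12-13 ALLOC][14-16 FREE]
Op 6: c = realloc(c, 8) -> NULL (c unchanged); heap: [0-7 ALLOC][8-10 ALLOC][11-11 ALLOC][12-13 ALLOC][14-16 FREE]
Op 7: e = malloc(5) -> e = NULL; heap: [0-7 ALLOC][8-10 ALLOC][11-11 ALLOC][12-13 ALLOC][14-16 FREE]

Answer: [0-7 ALLOC][8-10 ALLOC][11-11 ALLOC][12-13 ALLOC][14-16 FREE]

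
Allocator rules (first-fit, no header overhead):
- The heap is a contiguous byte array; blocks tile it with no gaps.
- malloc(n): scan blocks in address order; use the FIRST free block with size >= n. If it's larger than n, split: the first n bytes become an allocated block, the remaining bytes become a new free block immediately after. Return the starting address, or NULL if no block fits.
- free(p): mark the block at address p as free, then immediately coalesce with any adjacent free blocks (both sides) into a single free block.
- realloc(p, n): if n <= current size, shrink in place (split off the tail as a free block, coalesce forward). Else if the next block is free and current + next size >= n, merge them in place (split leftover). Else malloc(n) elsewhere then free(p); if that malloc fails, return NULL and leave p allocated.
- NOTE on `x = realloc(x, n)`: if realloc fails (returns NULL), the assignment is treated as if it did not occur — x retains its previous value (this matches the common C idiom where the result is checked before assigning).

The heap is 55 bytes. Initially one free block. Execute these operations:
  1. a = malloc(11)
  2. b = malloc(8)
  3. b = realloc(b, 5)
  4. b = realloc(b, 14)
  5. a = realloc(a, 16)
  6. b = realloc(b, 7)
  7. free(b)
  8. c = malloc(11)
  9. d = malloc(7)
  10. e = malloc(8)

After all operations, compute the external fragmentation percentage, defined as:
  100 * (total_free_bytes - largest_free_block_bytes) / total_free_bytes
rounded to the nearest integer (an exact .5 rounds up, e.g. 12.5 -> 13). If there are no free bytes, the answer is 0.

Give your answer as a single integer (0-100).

Op 1: a = malloc(11) -> a = 0; heap: [0-10 ALLOC][11-54 FREE]
Op 2: b = malloc(8) -> b = 11; heap: [0-10 ALLOC][11-18 ALLOC][19-54 FREE]
Op 3: b = realloc(b, 5) -> b = 11; heap: [0-10 ALLOC][11-15 ALLOC][16-54 FREE]
Op 4: b = realloc(b, 14) -> b = 11; heap: [0-10 ALLOC][11-24 ALLOC][25-54 FREE]
Op 5: a = realloc(a, 16) -> a = 25; heap: [0-10 FREE][11-24 ALLOC][25-40 ALLOC][41-54 FREE]
Op 6: b = realloc(b, 7) -> b = 11; heap: [0-10 FREE][11-17 ALLOC][18-24 FREE][25-40 ALLOC][41-54 FREE]
Op 7: free(b) -> (freed b); heap: [0-24 FREE][25-40 ALLOC][41-54 FREE]
Op 8: c = malloc(11) -> c = 0; heap: [0-10 ALLOC][11-24 FREE][25-40 ALLOC][41-54 FREE]
Op 9: d = malloc(7) -> d = 11; heap: [0-10 ALLOC][11-17 ALLOC][18-24 FREE][25-40 ALLOC][41-54 FREE]
Op 10: e = malloc(8) -> e = 41; heap: [0-10 ALLOC][11-17 ALLOC][18-24 FREE][25-40 ALLOC][41-48 ALLOC][49-54 FREE]
Free blocks: [7 6] total_free=13 largest=7 -> 100*(13-7)/13 = 600/13 ≈ 46.154 -> rounds to 46

Answer: 46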